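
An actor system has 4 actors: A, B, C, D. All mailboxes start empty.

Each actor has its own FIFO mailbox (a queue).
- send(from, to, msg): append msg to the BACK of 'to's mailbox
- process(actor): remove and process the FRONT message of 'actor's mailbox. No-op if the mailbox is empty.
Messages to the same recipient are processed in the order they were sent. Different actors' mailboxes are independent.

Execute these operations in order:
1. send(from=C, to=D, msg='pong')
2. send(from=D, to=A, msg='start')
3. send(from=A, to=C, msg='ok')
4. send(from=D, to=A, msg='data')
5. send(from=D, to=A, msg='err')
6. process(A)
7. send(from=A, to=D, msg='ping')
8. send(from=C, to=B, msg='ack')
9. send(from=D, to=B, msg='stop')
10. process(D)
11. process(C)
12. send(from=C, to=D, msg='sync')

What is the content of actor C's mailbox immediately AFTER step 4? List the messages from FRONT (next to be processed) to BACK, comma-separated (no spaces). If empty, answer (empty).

After 1 (send(from=C, to=D, msg='pong')): A:[] B:[] C:[] D:[pong]
After 2 (send(from=D, to=A, msg='start')): A:[start] B:[] C:[] D:[pong]
After 3 (send(from=A, to=C, msg='ok')): A:[start] B:[] C:[ok] D:[pong]
After 4 (send(from=D, to=A, msg='data')): A:[start,data] B:[] C:[ok] D:[pong]

ok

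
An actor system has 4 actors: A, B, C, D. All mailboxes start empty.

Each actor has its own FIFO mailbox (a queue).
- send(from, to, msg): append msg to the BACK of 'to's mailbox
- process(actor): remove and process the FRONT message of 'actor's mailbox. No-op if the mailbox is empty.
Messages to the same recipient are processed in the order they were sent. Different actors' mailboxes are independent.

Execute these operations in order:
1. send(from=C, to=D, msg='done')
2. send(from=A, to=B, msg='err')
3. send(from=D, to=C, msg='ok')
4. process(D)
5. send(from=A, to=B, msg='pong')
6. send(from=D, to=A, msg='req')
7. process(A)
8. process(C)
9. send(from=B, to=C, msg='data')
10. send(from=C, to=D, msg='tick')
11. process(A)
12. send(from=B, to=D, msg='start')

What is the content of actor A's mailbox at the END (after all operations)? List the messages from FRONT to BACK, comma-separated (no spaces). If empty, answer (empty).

After 1 (send(from=C, to=D, msg='done')): A:[] B:[] C:[] D:[done]
After 2 (send(from=A, to=B, msg='err')): A:[] B:[err] C:[] D:[done]
After 3 (send(from=D, to=C, msg='ok')): A:[] B:[err] C:[ok] D:[done]
After 4 (process(D)): A:[] B:[err] C:[ok] D:[]
After 5 (send(from=A, to=B, msg='pong')): A:[] B:[err,pong] C:[ok] D:[]
After 6 (send(from=D, to=A, msg='req')): A:[req] B:[err,pong] C:[ok] D:[]
After 7 (process(A)): A:[] B:[err,pong] C:[ok] D:[]
After 8 (process(C)): A:[] B:[err,pong] C:[] D:[]
After 9 (send(from=B, to=C, msg='data')): A:[] B:[err,pong] C:[data] D:[]
After 10 (send(from=C, to=D, msg='tick')): A:[] B:[err,pong] C:[data] D:[tick]
After 11 (process(A)): A:[] B:[err,pong] C:[data] D:[tick]
After 12 (send(from=B, to=D, msg='start')): A:[] B:[err,pong] C:[data] D:[tick,start]

Answer: (empty)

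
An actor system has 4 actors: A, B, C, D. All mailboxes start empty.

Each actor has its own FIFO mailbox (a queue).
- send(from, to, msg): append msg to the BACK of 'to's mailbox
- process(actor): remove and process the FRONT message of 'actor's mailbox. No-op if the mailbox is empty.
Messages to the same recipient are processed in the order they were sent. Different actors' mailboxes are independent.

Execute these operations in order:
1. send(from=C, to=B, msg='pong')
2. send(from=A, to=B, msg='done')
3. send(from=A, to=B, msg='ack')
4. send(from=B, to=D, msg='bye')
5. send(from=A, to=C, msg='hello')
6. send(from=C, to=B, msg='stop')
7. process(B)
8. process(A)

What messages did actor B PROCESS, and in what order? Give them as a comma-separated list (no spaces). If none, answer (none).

Answer: pong

Derivation:
After 1 (send(from=C, to=B, msg='pong')): A:[] B:[pong] C:[] D:[]
After 2 (send(from=A, to=B, msg='done')): A:[] B:[pong,done] C:[] D:[]
After 3 (send(from=A, to=B, msg='ack')): A:[] B:[pong,done,ack] C:[] D:[]
After 4 (send(from=B, to=D, msg='bye')): A:[] B:[pong,done,ack] C:[] D:[bye]
After 5 (send(from=A, to=C, msg='hello')): A:[] B:[pong,done,ack] C:[hello] D:[bye]
After 6 (send(from=C, to=B, msg='stop')): A:[] B:[pong,done,ack,stop] C:[hello] D:[bye]
After 7 (process(B)): A:[] B:[done,ack,stop] C:[hello] D:[bye]
After 8 (process(A)): A:[] B:[done,ack,stop] C:[hello] D:[bye]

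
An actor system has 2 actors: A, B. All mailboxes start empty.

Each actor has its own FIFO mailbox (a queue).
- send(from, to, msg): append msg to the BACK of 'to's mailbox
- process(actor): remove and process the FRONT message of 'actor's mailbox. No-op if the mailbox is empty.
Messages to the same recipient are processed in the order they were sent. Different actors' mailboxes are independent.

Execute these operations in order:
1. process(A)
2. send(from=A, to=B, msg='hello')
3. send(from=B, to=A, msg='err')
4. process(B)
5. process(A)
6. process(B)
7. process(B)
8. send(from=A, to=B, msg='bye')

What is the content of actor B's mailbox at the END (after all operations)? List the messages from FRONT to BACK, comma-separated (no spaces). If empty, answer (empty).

Answer: bye

Derivation:
After 1 (process(A)): A:[] B:[]
After 2 (send(from=A, to=B, msg='hello')): A:[] B:[hello]
After 3 (send(from=B, to=A, msg='err')): A:[err] B:[hello]
After 4 (process(B)): A:[err] B:[]
After 5 (process(A)): A:[] B:[]
After 6 (process(B)): A:[] B:[]
After 7 (process(B)): A:[] B:[]
After 8 (send(from=A, to=B, msg='bye')): A:[] B:[bye]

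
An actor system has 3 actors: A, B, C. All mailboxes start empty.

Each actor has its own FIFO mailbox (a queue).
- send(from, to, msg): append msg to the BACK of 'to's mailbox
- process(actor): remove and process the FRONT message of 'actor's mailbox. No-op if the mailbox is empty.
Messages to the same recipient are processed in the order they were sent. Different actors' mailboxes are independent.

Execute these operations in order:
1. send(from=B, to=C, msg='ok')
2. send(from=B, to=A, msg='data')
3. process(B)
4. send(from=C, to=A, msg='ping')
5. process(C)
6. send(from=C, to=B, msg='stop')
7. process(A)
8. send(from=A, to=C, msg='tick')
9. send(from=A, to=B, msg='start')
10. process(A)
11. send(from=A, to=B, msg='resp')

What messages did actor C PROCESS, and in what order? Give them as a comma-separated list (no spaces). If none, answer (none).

Answer: ok

Derivation:
After 1 (send(from=B, to=C, msg='ok')): A:[] B:[] C:[ok]
After 2 (send(from=B, to=A, msg='data')): A:[data] B:[] C:[ok]
After 3 (process(B)): A:[data] B:[] C:[ok]
After 4 (send(from=C, to=A, msg='ping')): A:[data,ping] B:[] C:[ok]
After 5 (process(C)): A:[data,ping] B:[] C:[]
After 6 (send(from=C, to=B, msg='stop')): A:[data,ping] B:[stop] C:[]
After 7 (process(A)): A:[ping] B:[stop] C:[]
After 8 (send(from=A, to=C, msg='tick')): A:[ping] B:[stop] C:[tick]
After 9 (send(from=A, to=B, msg='start')): A:[ping] B:[stop,start] C:[tick]
After 10 (process(A)): A:[] B:[stop,start] C:[tick]
After 11 (send(from=A, to=B, msg='resp')): A:[] B:[stop,start,resp] C:[tick]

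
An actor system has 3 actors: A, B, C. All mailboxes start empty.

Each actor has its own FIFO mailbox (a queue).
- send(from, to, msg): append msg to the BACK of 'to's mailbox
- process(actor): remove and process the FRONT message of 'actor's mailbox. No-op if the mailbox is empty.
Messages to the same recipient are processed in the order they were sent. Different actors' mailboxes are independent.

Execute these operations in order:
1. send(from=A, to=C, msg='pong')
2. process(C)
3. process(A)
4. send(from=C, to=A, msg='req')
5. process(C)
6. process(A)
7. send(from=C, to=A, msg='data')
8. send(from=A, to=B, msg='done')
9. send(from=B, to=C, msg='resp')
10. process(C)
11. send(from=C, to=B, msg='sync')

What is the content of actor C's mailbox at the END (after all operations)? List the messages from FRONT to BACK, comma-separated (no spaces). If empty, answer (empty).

After 1 (send(from=A, to=C, msg='pong')): A:[] B:[] C:[pong]
After 2 (process(C)): A:[] B:[] C:[]
After 3 (process(A)): A:[] B:[] C:[]
After 4 (send(from=C, to=A, msg='req')): A:[req] B:[] C:[]
After 5 (process(C)): A:[req] B:[] C:[]
After 6 (process(A)): A:[] B:[] C:[]
After 7 (send(from=C, to=A, msg='data')): A:[data] B:[] C:[]
After 8 (send(from=A, to=B, msg='done')): A:[data] B:[done] C:[]
After 9 (send(from=B, to=C, msg='resp')): A:[data] B:[done] C:[resp]
After 10 (process(C)): A:[data] B:[done] C:[]
After 11 (send(from=C, to=B, msg='sync')): A:[data] B:[done,sync] C:[]

Answer: (empty)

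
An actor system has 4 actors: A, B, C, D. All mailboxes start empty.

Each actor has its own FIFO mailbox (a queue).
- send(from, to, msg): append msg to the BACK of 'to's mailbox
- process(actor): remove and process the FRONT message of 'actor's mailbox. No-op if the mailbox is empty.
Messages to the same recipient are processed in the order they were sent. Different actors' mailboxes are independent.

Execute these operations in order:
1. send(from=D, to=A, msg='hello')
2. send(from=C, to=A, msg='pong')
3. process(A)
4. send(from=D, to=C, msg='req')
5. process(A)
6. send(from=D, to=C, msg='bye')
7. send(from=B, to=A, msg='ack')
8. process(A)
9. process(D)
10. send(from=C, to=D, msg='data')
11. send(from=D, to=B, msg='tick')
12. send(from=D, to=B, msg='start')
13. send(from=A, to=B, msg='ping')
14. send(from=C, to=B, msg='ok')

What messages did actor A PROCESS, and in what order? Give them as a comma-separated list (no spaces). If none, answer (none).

After 1 (send(from=D, to=A, msg='hello')): A:[hello] B:[] C:[] D:[]
After 2 (send(from=C, to=A, msg='pong')): A:[hello,pong] B:[] C:[] D:[]
After 3 (process(A)): A:[pong] B:[] C:[] D:[]
After 4 (send(from=D, to=C, msg='req')): A:[pong] B:[] C:[req] D:[]
After 5 (process(A)): A:[] B:[] C:[req] D:[]
After 6 (send(from=D, to=C, msg='bye')): A:[] B:[] C:[req,bye] D:[]
After 7 (send(from=B, to=A, msg='ack')): A:[ack] B:[] C:[req,bye] D:[]
After 8 (process(A)): A:[] B:[] C:[req,bye] D:[]
After 9 (process(D)): A:[] B:[] C:[req,bye] D:[]
After 10 (send(from=C, to=D, msg='data')): A:[] B:[] C:[req,bye] D:[data]
After 11 (send(from=D, to=B, msg='tick')): A:[] B:[tick] C:[req,bye] D:[data]
After 12 (send(from=D, to=B, msg='start')): A:[] B:[tick,start] C:[req,bye] D:[data]
After 13 (send(from=A, to=B, msg='ping')): A:[] B:[tick,start,ping] C:[req,bye] D:[data]
After 14 (send(from=C, to=B, msg='ok')): A:[] B:[tick,start,ping,ok] C:[req,bye] D:[data]

Answer: hello,pong,ack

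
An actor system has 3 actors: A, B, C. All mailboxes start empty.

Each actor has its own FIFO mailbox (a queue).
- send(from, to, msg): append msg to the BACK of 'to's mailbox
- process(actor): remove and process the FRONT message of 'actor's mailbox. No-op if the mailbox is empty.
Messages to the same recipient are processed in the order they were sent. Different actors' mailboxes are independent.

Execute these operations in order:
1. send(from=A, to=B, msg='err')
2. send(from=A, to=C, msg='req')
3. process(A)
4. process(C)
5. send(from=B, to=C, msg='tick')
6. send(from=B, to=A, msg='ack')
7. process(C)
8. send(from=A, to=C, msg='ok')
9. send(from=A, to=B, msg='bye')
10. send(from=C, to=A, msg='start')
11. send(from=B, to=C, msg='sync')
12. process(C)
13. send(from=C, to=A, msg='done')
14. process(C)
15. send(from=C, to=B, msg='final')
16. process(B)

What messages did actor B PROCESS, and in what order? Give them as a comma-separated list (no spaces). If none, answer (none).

After 1 (send(from=A, to=B, msg='err')): A:[] B:[err] C:[]
After 2 (send(from=A, to=C, msg='req')): A:[] B:[err] C:[req]
After 3 (process(A)): A:[] B:[err] C:[req]
After 4 (process(C)): A:[] B:[err] C:[]
After 5 (send(from=B, to=C, msg='tick')): A:[] B:[err] C:[tick]
After 6 (send(from=B, to=A, msg='ack')): A:[ack] B:[err] C:[tick]
After 7 (process(C)): A:[ack] B:[err] C:[]
After 8 (send(from=A, to=C, msg='ok')): A:[ack] B:[err] C:[ok]
After 9 (send(from=A, to=B, msg='bye')): A:[ack] B:[err,bye] C:[ok]
After 10 (send(from=C, to=A, msg='start')): A:[ack,start] B:[err,bye] C:[ok]
After 11 (send(from=B, to=C, msg='sync')): A:[ack,start] B:[err,bye] C:[ok,sync]
After 12 (process(C)): A:[ack,start] B:[err,bye] C:[sync]
After 13 (send(from=C, to=A, msg='done')): A:[ack,start,done] B:[err,bye] C:[sync]
After 14 (process(C)): A:[ack,start,done] B:[err,bye] C:[]
After 15 (send(from=C, to=B, msg='final')): A:[ack,start,done] B:[err,bye,final] C:[]
After 16 (process(B)): A:[ack,start,done] B:[bye,final] C:[]

Answer: err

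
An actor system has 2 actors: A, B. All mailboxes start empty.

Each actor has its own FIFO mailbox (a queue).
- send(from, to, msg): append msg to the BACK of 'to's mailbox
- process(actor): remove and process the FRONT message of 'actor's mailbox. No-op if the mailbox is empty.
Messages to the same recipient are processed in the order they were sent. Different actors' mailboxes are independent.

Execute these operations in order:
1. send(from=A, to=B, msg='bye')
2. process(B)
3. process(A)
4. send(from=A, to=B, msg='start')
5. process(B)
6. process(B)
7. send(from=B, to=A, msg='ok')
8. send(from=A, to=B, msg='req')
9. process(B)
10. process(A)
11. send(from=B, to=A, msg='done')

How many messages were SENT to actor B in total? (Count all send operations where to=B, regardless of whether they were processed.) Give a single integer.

After 1 (send(from=A, to=B, msg='bye')): A:[] B:[bye]
After 2 (process(B)): A:[] B:[]
After 3 (process(A)): A:[] B:[]
After 4 (send(from=A, to=B, msg='start')): A:[] B:[start]
After 5 (process(B)): A:[] B:[]
After 6 (process(B)): A:[] B:[]
After 7 (send(from=B, to=A, msg='ok')): A:[ok] B:[]
After 8 (send(from=A, to=B, msg='req')): A:[ok] B:[req]
After 9 (process(B)): A:[ok] B:[]
After 10 (process(A)): A:[] B:[]
After 11 (send(from=B, to=A, msg='done')): A:[done] B:[]

Answer: 3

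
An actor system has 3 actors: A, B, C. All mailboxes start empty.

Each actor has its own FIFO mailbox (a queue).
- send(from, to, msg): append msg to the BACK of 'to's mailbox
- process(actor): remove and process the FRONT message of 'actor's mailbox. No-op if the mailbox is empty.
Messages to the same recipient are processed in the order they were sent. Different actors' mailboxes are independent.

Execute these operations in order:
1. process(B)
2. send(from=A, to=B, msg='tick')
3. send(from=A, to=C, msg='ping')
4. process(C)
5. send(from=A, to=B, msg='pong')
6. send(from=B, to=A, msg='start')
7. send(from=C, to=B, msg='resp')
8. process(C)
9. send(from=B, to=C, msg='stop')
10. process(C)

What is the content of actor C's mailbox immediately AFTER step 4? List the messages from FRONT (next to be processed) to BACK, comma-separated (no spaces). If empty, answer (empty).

After 1 (process(B)): A:[] B:[] C:[]
After 2 (send(from=A, to=B, msg='tick')): A:[] B:[tick] C:[]
After 3 (send(from=A, to=C, msg='ping')): A:[] B:[tick] C:[ping]
After 4 (process(C)): A:[] B:[tick] C:[]

(empty)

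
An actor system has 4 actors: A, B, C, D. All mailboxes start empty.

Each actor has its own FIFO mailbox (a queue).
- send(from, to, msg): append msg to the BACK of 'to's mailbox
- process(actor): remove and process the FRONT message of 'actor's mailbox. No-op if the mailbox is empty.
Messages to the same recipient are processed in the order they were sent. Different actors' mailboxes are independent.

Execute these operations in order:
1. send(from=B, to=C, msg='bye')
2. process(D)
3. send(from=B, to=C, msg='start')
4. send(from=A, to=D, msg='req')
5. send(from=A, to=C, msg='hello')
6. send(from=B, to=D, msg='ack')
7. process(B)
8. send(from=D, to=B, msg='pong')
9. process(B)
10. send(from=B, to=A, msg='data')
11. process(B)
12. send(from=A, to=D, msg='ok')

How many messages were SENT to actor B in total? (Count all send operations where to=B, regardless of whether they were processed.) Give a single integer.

Answer: 1

Derivation:
After 1 (send(from=B, to=C, msg='bye')): A:[] B:[] C:[bye] D:[]
After 2 (process(D)): A:[] B:[] C:[bye] D:[]
After 3 (send(from=B, to=C, msg='start')): A:[] B:[] C:[bye,start] D:[]
After 4 (send(from=A, to=D, msg='req')): A:[] B:[] C:[bye,start] D:[req]
After 5 (send(from=A, to=C, msg='hello')): A:[] B:[] C:[bye,start,hello] D:[req]
After 6 (send(from=B, to=D, msg='ack')): A:[] B:[] C:[bye,start,hello] D:[req,ack]
After 7 (process(B)): A:[] B:[] C:[bye,start,hello] D:[req,ack]
After 8 (send(from=D, to=B, msg='pong')): A:[] B:[pong] C:[bye,start,hello] D:[req,ack]
After 9 (process(B)): A:[] B:[] C:[bye,start,hello] D:[req,ack]
After 10 (send(from=B, to=A, msg='data')): A:[data] B:[] C:[bye,start,hello] D:[req,ack]
After 11 (process(B)): A:[data] B:[] C:[bye,start,hello] D:[req,ack]
After 12 (send(from=A, to=D, msg='ok')): A:[data] B:[] C:[bye,start,hello] D:[req,ack,ok]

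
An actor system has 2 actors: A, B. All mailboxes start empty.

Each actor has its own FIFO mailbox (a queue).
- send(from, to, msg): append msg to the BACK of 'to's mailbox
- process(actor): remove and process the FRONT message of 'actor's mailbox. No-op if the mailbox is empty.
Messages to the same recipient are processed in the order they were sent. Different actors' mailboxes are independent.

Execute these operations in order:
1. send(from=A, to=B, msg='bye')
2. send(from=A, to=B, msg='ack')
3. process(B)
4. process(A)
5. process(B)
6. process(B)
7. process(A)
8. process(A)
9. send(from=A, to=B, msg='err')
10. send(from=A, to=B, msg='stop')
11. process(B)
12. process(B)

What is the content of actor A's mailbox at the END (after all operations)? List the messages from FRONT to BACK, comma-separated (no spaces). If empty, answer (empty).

Answer: (empty)

Derivation:
After 1 (send(from=A, to=B, msg='bye')): A:[] B:[bye]
After 2 (send(from=A, to=B, msg='ack')): A:[] B:[bye,ack]
After 3 (process(B)): A:[] B:[ack]
After 4 (process(A)): A:[] B:[ack]
After 5 (process(B)): A:[] B:[]
After 6 (process(B)): A:[] B:[]
After 7 (process(A)): A:[] B:[]
After 8 (process(A)): A:[] B:[]
After 9 (send(from=A, to=B, msg='err')): A:[] B:[err]
After 10 (send(from=A, to=B, msg='stop')): A:[] B:[err,stop]
After 11 (process(B)): A:[] B:[stop]
After 12 (process(B)): A:[] B:[]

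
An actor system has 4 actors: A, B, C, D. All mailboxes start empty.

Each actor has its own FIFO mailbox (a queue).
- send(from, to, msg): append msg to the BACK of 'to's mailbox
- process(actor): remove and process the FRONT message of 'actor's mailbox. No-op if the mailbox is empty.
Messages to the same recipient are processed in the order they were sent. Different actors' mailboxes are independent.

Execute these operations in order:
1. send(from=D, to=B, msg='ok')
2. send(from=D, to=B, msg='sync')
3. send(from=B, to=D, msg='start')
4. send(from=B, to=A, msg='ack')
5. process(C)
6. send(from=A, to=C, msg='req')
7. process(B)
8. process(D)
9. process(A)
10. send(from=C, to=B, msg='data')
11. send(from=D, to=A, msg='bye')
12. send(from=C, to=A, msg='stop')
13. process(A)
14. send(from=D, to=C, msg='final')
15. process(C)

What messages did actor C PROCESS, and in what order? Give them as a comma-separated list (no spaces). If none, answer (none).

Answer: req

Derivation:
After 1 (send(from=D, to=B, msg='ok')): A:[] B:[ok] C:[] D:[]
After 2 (send(from=D, to=B, msg='sync')): A:[] B:[ok,sync] C:[] D:[]
After 3 (send(from=B, to=D, msg='start')): A:[] B:[ok,sync] C:[] D:[start]
After 4 (send(from=B, to=A, msg='ack')): A:[ack] B:[ok,sync] C:[] D:[start]
After 5 (process(C)): A:[ack] B:[ok,sync] C:[] D:[start]
After 6 (send(from=A, to=C, msg='req')): A:[ack] B:[ok,sync] C:[req] D:[start]
After 7 (process(B)): A:[ack] B:[sync] C:[req] D:[start]
After 8 (process(D)): A:[ack] B:[sync] C:[req] D:[]
After 9 (process(A)): A:[] B:[sync] C:[req] D:[]
After 10 (send(from=C, to=B, msg='data')): A:[] B:[sync,data] C:[req] D:[]
After 11 (send(from=D, to=A, msg='bye')): A:[bye] B:[sync,data] C:[req] D:[]
After 12 (send(from=C, to=A, msg='stop')): A:[bye,stop] B:[sync,data] C:[req] D:[]
After 13 (process(A)): A:[stop] B:[sync,data] C:[req] D:[]
After 14 (send(from=D, to=C, msg='final')): A:[stop] B:[sync,data] C:[req,final] D:[]
After 15 (process(C)): A:[stop] B:[sync,data] C:[final] D:[]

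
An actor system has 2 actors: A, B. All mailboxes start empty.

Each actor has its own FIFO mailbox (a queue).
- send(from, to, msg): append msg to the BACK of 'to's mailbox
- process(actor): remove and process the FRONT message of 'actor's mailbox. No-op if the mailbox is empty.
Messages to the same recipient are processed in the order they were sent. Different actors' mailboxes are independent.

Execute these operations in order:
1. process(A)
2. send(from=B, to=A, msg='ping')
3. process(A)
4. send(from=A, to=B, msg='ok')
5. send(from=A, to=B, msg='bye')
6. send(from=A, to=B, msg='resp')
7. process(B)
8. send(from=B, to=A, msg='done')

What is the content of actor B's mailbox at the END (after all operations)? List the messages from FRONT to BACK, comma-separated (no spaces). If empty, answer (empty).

After 1 (process(A)): A:[] B:[]
After 2 (send(from=B, to=A, msg='ping')): A:[ping] B:[]
After 3 (process(A)): A:[] B:[]
After 4 (send(from=A, to=B, msg='ok')): A:[] B:[ok]
After 5 (send(from=A, to=B, msg='bye')): A:[] B:[ok,bye]
After 6 (send(from=A, to=B, msg='resp')): A:[] B:[ok,bye,resp]
After 7 (process(B)): A:[] B:[bye,resp]
After 8 (send(from=B, to=A, msg='done')): A:[done] B:[bye,resp]

Answer: bye,resp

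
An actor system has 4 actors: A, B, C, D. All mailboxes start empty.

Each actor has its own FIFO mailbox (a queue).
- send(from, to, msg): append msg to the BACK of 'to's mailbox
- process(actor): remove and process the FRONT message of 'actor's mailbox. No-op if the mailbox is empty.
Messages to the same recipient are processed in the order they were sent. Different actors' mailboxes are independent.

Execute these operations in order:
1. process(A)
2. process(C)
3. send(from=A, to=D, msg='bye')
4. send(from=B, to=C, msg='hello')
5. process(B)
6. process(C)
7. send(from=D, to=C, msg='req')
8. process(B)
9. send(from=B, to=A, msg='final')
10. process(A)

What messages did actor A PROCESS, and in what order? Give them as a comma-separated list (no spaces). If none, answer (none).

After 1 (process(A)): A:[] B:[] C:[] D:[]
After 2 (process(C)): A:[] B:[] C:[] D:[]
After 3 (send(from=A, to=D, msg='bye')): A:[] B:[] C:[] D:[bye]
After 4 (send(from=B, to=C, msg='hello')): A:[] B:[] C:[hello] D:[bye]
After 5 (process(B)): A:[] B:[] C:[hello] D:[bye]
After 6 (process(C)): A:[] B:[] C:[] D:[bye]
After 7 (send(from=D, to=C, msg='req')): A:[] B:[] C:[req] D:[bye]
After 8 (process(B)): A:[] B:[] C:[req] D:[bye]
After 9 (send(from=B, to=A, msg='final')): A:[final] B:[] C:[req] D:[bye]
After 10 (process(A)): A:[] B:[] C:[req] D:[bye]

Answer: final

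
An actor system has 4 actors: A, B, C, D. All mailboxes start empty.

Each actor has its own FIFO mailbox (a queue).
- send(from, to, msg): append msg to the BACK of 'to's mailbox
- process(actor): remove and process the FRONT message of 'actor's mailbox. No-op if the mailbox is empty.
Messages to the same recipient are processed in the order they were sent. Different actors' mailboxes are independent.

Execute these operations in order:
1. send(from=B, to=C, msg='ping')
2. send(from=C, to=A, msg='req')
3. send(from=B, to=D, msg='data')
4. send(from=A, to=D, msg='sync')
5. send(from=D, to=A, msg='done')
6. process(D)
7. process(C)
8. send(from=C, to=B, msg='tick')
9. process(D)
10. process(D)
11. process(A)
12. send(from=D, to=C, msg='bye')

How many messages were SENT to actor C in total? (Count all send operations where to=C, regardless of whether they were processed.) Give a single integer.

After 1 (send(from=B, to=C, msg='ping')): A:[] B:[] C:[ping] D:[]
After 2 (send(from=C, to=A, msg='req')): A:[req] B:[] C:[ping] D:[]
After 3 (send(from=B, to=D, msg='data')): A:[req] B:[] C:[ping] D:[data]
After 4 (send(from=A, to=D, msg='sync')): A:[req] B:[] C:[ping] D:[data,sync]
After 5 (send(from=D, to=A, msg='done')): A:[req,done] B:[] C:[ping] D:[data,sync]
After 6 (process(D)): A:[req,done] B:[] C:[ping] D:[sync]
After 7 (process(C)): A:[req,done] B:[] C:[] D:[sync]
After 8 (send(from=C, to=B, msg='tick')): A:[req,done] B:[tick] C:[] D:[sync]
After 9 (process(D)): A:[req,done] B:[tick] C:[] D:[]
After 10 (process(D)): A:[req,done] B:[tick] C:[] D:[]
After 11 (process(A)): A:[done] B:[tick] C:[] D:[]
After 12 (send(from=D, to=C, msg='bye')): A:[done] B:[tick] C:[bye] D:[]

Answer: 2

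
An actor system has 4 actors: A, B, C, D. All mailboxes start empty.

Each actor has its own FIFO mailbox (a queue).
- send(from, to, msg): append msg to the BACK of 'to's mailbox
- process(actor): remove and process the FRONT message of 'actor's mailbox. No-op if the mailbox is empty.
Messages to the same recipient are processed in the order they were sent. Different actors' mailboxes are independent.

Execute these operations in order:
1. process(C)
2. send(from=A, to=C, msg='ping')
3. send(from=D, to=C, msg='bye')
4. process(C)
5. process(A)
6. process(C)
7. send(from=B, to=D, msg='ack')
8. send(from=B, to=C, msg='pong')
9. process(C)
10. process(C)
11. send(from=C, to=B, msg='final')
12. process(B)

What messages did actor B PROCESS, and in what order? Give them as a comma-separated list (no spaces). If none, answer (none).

After 1 (process(C)): A:[] B:[] C:[] D:[]
After 2 (send(from=A, to=C, msg='ping')): A:[] B:[] C:[ping] D:[]
After 3 (send(from=D, to=C, msg='bye')): A:[] B:[] C:[ping,bye] D:[]
After 4 (process(C)): A:[] B:[] C:[bye] D:[]
After 5 (process(A)): A:[] B:[] C:[bye] D:[]
After 6 (process(C)): A:[] B:[] C:[] D:[]
After 7 (send(from=B, to=D, msg='ack')): A:[] B:[] C:[] D:[ack]
After 8 (send(from=B, to=C, msg='pong')): A:[] B:[] C:[pong] D:[ack]
After 9 (process(C)): A:[] B:[] C:[] D:[ack]
After 10 (process(C)): A:[] B:[] C:[] D:[ack]
After 11 (send(from=C, to=B, msg='final')): A:[] B:[final] C:[] D:[ack]
After 12 (process(B)): A:[] B:[] C:[] D:[ack]

Answer: final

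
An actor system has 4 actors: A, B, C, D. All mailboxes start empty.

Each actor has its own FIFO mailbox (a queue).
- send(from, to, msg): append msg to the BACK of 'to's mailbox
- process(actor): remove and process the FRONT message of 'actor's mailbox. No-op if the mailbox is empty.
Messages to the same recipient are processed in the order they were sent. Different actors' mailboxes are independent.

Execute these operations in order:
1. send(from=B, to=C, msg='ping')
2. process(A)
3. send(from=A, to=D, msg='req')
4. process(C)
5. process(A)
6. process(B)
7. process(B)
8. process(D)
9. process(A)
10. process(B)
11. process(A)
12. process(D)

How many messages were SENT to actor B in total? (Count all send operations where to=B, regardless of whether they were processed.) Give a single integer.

After 1 (send(from=B, to=C, msg='ping')): A:[] B:[] C:[ping] D:[]
After 2 (process(A)): A:[] B:[] C:[ping] D:[]
After 3 (send(from=A, to=D, msg='req')): A:[] B:[] C:[ping] D:[req]
After 4 (process(C)): A:[] B:[] C:[] D:[req]
After 5 (process(A)): A:[] B:[] C:[] D:[req]
After 6 (process(B)): A:[] B:[] C:[] D:[req]
After 7 (process(B)): A:[] B:[] C:[] D:[req]
After 8 (process(D)): A:[] B:[] C:[] D:[]
After 9 (process(A)): A:[] B:[] C:[] D:[]
After 10 (process(B)): A:[] B:[] C:[] D:[]
After 11 (process(A)): A:[] B:[] C:[] D:[]
After 12 (process(D)): A:[] B:[] C:[] D:[]

Answer: 0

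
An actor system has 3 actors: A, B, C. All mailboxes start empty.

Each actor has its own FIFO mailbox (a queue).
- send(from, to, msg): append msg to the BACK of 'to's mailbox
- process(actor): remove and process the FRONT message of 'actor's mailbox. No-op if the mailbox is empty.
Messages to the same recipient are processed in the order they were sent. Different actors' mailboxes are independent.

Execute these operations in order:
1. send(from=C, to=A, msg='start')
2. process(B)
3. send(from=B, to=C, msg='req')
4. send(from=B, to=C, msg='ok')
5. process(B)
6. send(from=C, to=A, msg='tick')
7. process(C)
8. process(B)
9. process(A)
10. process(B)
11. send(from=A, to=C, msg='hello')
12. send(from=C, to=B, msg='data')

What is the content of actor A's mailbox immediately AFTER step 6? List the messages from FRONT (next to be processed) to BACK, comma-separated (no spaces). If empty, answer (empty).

After 1 (send(from=C, to=A, msg='start')): A:[start] B:[] C:[]
After 2 (process(B)): A:[start] B:[] C:[]
After 3 (send(from=B, to=C, msg='req')): A:[start] B:[] C:[req]
After 4 (send(from=B, to=C, msg='ok')): A:[start] B:[] C:[req,ok]
After 5 (process(B)): A:[start] B:[] C:[req,ok]
After 6 (send(from=C, to=A, msg='tick')): A:[start,tick] B:[] C:[req,ok]

start,tick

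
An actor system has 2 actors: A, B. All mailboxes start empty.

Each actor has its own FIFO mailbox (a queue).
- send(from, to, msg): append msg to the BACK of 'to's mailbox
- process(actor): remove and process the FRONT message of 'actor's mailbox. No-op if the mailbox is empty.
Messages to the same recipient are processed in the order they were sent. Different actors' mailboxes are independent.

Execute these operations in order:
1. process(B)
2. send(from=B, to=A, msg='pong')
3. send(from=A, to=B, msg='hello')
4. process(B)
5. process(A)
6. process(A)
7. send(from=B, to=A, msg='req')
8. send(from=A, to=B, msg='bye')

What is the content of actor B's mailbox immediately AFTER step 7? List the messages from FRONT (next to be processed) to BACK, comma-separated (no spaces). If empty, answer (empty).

After 1 (process(B)): A:[] B:[]
After 2 (send(from=B, to=A, msg='pong')): A:[pong] B:[]
After 3 (send(from=A, to=B, msg='hello')): A:[pong] B:[hello]
After 4 (process(B)): A:[pong] B:[]
After 5 (process(A)): A:[] B:[]
After 6 (process(A)): A:[] B:[]
After 7 (send(from=B, to=A, msg='req')): A:[req] B:[]

(empty)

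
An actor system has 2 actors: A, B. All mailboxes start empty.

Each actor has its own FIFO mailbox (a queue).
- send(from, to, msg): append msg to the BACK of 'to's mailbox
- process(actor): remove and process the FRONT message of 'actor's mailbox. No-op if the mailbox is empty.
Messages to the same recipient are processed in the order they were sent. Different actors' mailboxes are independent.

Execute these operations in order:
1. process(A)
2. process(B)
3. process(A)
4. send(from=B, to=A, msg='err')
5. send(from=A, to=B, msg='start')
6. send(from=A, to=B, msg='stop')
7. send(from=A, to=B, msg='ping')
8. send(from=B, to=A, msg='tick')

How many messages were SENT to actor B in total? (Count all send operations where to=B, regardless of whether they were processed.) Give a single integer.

Answer: 3

Derivation:
After 1 (process(A)): A:[] B:[]
After 2 (process(B)): A:[] B:[]
After 3 (process(A)): A:[] B:[]
After 4 (send(from=B, to=A, msg='err')): A:[err] B:[]
After 5 (send(from=A, to=B, msg='start')): A:[err] B:[start]
After 6 (send(from=A, to=B, msg='stop')): A:[err] B:[start,stop]
After 7 (send(from=A, to=B, msg='ping')): A:[err] B:[start,stop,ping]
After 8 (send(from=B, to=A, msg='tick')): A:[err,tick] B:[start,stop,ping]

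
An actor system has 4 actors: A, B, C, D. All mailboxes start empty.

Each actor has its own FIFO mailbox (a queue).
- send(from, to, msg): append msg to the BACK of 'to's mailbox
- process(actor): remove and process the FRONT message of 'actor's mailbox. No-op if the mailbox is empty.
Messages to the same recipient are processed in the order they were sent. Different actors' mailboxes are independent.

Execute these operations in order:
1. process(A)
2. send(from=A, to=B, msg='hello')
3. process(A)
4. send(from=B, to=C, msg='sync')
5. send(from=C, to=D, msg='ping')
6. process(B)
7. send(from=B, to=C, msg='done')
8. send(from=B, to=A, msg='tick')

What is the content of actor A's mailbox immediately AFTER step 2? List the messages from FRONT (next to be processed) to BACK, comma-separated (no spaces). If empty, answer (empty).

After 1 (process(A)): A:[] B:[] C:[] D:[]
After 2 (send(from=A, to=B, msg='hello')): A:[] B:[hello] C:[] D:[]

(empty)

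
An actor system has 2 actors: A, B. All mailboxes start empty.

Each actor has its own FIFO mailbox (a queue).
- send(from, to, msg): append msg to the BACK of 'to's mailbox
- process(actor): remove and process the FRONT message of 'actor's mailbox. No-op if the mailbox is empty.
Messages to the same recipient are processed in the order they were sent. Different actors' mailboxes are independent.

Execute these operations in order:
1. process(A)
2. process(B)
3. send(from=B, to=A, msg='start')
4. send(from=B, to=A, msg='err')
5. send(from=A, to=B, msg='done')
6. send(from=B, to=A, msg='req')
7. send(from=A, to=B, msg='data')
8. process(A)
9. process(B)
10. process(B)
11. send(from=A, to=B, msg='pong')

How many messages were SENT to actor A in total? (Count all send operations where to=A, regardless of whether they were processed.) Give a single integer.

After 1 (process(A)): A:[] B:[]
After 2 (process(B)): A:[] B:[]
After 3 (send(from=B, to=A, msg='start')): A:[start] B:[]
After 4 (send(from=B, to=A, msg='err')): A:[start,err] B:[]
After 5 (send(from=A, to=B, msg='done')): A:[start,err] B:[done]
After 6 (send(from=B, to=A, msg='req')): A:[start,err,req] B:[done]
After 7 (send(from=A, to=B, msg='data')): A:[start,err,req] B:[done,data]
After 8 (process(A)): A:[err,req] B:[done,data]
After 9 (process(B)): A:[err,req] B:[data]
After 10 (process(B)): A:[err,req] B:[]
After 11 (send(from=A, to=B, msg='pong')): A:[err,req] B:[pong]

Answer: 3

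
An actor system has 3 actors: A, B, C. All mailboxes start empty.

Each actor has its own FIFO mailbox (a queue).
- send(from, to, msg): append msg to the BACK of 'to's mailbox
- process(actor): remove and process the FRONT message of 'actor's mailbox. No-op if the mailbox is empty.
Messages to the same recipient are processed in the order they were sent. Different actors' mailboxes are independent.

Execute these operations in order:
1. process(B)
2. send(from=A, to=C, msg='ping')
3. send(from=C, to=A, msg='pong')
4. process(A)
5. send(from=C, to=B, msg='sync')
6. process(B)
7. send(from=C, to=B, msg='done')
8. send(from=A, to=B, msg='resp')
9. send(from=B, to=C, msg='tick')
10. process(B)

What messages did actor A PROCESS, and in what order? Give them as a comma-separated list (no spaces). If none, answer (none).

Answer: pong

Derivation:
After 1 (process(B)): A:[] B:[] C:[]
After 2 (send(from=A, to=C, msg='ping')): A:[] B:[] C:[ping]
After 3 (send(from=C, to=A, msg='pong')): A:[pong] B:[] C:[ping]
After 4 (process(A)): A:[] B:[] C:[ping]
After 5 (send(from=C, to=B, msg='sync')): A:[] B:[sync] C:[ping]
After 6 (process(B)): A:[] B:[] C:[ping]
After 7 (send(from=C, to=B, msg='done')): A:[] B:[done] C:[ping]
After 8 (send(from=A, to=B, msg='resp')): A:[] B:[done,resp] C:[ping]
After 9 (send(from=B, to=C, msg='tick')): A:[] B:[done,resp] C:[ping,tick]
After 10 (process(B)): A:[] B:[resp] C:[ping,tick]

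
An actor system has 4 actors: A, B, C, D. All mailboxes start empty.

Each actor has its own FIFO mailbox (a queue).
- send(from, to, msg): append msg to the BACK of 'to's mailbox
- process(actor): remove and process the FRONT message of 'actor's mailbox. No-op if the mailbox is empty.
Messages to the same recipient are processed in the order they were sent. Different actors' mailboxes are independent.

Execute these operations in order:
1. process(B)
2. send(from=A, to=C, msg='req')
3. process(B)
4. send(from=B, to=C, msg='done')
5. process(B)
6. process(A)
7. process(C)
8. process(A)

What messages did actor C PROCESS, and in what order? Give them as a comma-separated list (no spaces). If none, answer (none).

After 1 (process(B)): A:[] B:[] C:[] D:[]
After 2 (send(from=A, to=C, msg='req')): A:[] B:[] C:[req] D:[]
After 3 (process(B)): A:[] B:[] C:[req] D:[]
After 4 (send(from=B, to=C, msg='done')): A:[] B:[] C:[req,done] D:[]
After 5 (process(B)): A:[] B:[] C:[req,done] D:[]
After 6 (process(A)): A:[] B:[] C:[req,done] D:[]
After 7 (process(C)): A:[] B:[] C:[done] D:[]
After 8 (process(A)): A:[] B:[] C:[done] D:[]

Answer: req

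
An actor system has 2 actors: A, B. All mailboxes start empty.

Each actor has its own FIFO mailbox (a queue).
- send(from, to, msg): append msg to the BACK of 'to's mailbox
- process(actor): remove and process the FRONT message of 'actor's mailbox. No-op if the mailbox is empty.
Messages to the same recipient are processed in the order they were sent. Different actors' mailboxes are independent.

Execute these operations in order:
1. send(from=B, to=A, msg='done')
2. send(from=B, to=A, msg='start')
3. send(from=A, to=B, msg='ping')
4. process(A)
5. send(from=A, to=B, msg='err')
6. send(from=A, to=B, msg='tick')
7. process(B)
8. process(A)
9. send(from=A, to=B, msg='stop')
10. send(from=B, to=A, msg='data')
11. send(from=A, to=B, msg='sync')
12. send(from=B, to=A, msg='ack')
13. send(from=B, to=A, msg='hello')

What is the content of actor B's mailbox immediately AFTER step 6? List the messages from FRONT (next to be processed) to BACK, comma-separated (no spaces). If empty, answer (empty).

After 1 (send(from=B, to=A, msg='done')): A:[done] B:[]
After 2 (send(from=B, to=A, msg='start')): A:[done,start] B:[]
After 3 (send(from=A, to=B, msg='ping')): A:[done,start] B:[ping]
After 4 (process(A)): A:[start] B:[ping]
After 5 (send(from=A, to=B, msg='err')): A:[start] B:[ping,err]
After 6 (send(from=A, to=B, msg='tick')): A:[start] B:[ping,err,tick]

ping,err,tick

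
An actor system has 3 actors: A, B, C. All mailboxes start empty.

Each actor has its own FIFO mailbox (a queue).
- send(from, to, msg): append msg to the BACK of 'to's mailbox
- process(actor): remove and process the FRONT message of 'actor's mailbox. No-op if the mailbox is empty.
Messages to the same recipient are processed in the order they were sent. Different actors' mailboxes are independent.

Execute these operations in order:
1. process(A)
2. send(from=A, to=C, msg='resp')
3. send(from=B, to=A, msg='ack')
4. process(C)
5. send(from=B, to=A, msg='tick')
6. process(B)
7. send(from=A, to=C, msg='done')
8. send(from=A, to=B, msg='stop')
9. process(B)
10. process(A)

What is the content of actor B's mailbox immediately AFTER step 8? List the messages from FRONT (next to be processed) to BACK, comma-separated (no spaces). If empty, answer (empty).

After 1 (process(A)): A:[] B:[] C:[]
After 2 (send(from=A, to=C, msg='resp')): A:[] B:[] C:[resp]
After 3 (send(from=B, to=A, msg='ack')): A:[ack] B:[] C:[resp]
After 4 (process(C)): A:[ack] B:[] C:[]
After 5 (send(from=B, to=A, msg='tick')): A:[ack,tick] B:[] C:[]
After 6 (process(B)): A:[ack,tick] B:[] C:[]
After 7 (send(from=A, to=C, msg='done')): A:[ack,tick] B:[] C:[done]
After 8 (send(from=A, to=B, msg='stop')): A:[ack,tick] B:[stop] C:[done]

stop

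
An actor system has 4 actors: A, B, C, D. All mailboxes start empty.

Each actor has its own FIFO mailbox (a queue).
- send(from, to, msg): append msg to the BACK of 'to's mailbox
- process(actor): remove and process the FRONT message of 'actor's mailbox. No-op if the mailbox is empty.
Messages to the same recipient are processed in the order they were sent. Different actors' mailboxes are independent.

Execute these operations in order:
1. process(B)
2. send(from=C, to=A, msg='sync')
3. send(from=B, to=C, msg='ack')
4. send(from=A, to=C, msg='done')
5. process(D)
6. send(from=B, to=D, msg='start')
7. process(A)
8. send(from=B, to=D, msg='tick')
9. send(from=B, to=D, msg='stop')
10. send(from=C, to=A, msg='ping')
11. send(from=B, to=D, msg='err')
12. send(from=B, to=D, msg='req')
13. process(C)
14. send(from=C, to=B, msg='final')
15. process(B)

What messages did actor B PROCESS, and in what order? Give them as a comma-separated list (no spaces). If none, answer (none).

After 1 (process(B)): A:[] B:[] C:[] D:[]
After 2 (send(from=C, to=A, msg='sync')): A:[sync] B:[] C:[] D:[]
After 3 (send(from=B, to=C, msg='ack')): A:[sync] B:[] C:[ack] D:[]
After 4 (send(from=A, to=C, msg='done')): A:[sync] B:[] C:[ack,done] D:[]
After 5 (process(D)): A:[sync] B:[] C:[ack,done] D:[]
After 6 (send(from=B, to=D, msg='start')): A:[sync] B:[] C:[ack,done] D:[start]
After 7 (process(A)): A:[] B:[] C:[ack,done] D:[start]
After 8 (send(from=B, to=D, msg='tick')): A:[] B:[] C:[ack,done] D:[start,tick]
After 9 (send(from=B, to=D, msg='stop')): A:[] B:[] C:[ack,done] D:[start,tick,stop]
After 10 (send(from=C, to=A, msg='ping')): A:[ping] B:[] C:[ack,done] D:[start,tick,stop]
After 11 (send(from=B, to=D, msg='err')): A:[ping] B:[] C:[ack,done] D:[start,tick,stop,err]
After 12 (send(from=B, to=D, msg='req')): A:[ping] B:[] C:[ack,done] D:[start,tick,stop,err,req]
After 13 (process(C)): A:[ping] B:[] C:[done] D:[start,tick,stop,err,req]
After 14 (send(from=C, to=B, msg='final')): A:[ping] B:[final] C:[done] D:[start,tick,stop,err,req]
After 15 (process(B)): A:[ping] B:[] C:[done] D:[start,tick,stop,err,req]

Answer: final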